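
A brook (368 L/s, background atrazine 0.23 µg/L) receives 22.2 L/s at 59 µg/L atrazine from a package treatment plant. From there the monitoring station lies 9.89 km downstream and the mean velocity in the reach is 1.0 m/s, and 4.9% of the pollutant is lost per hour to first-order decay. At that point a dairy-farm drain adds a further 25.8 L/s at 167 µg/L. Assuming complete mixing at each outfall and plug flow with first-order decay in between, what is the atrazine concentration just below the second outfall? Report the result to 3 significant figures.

Flow-weighted average: C = (368.0·0.2300 + 22.20·59.00) / 390.2 = 1394/390.2 = 3.574 µg/L; combined flow 390.2 L/s.
Travel time t = 9.89·1000 / 1.0 = 9890 s = 2.747 h.
4.9%/h lost → k = −ln(1 − 0.049) = 0.05024 h⁻¹.
First-order decay: C = 3.574·exp(−k·t) = 3.574·0.8711 = 3.113 µg/L.
Second outfall: C = (390.2·3.113 + 25.80·167.0)/416.0 = 13.28 µg/L.

13.3 µg/L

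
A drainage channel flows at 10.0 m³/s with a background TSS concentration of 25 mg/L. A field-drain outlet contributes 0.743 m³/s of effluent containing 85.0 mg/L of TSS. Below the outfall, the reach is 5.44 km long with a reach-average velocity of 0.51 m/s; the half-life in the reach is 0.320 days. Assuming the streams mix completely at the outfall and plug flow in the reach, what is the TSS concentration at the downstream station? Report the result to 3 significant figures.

Conservation of mass: C = (10.00·25.00 + 0.7430·85.00) / 10.74 = 313.2/10.74 = 29.15 mg/L.
Travel time t = 5.44·1000 / 0.51 = 10670 s = 2.963 h.
Half-life 0.320 d → k = ln 2 / 0.320 = 2.166 d⁻¹.
Applying C = C₀e^(−kt): 29.15 × 0.7654 = 22.31 mg/L.

22.3 mg/L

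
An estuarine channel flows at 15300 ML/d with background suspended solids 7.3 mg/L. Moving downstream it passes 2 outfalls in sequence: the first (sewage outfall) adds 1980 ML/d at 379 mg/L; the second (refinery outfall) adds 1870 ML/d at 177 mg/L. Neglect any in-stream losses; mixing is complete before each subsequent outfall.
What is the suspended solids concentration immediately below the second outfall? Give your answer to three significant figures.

Outfall 1: combined Q = 17280 ML/d; C = (15300·7.300 + 1980·379.0)/17280 = 49.89 mg/L.
Outfall 2: combined Q = 19150 ML/d; C = (17280·49.89 + 1870·177.0)/19150 = 62.30 mg/L.

62.3 mg/L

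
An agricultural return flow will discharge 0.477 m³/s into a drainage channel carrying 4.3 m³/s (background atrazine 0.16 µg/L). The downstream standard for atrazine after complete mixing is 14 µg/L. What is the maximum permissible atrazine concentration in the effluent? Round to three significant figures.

At the limit, (Qr·Cr + Qe·Cₑ)/(Qr + Qe) = 14:
Cₑ = (4.777·14 − 4.300·0.1600) / 0.4770 = 138.8 µg/L.

139 µg/L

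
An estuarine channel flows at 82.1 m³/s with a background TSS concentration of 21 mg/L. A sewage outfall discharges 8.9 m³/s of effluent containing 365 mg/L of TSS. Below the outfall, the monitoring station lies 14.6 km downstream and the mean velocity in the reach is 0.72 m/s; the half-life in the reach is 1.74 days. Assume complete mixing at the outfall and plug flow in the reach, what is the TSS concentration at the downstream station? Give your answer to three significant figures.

49.8 mg/L

Mass balance: C = (82.10·21.00 + 8.900·365.0) / 91.00 = 4973/91.00 = 54.64 mg/L.
Travel time t = 14.6·1000 / 0.72 = 20280 s = 5.633 h.
Half-life 1.74 d → k = ln 2 / 1.74 = 0.3984 d⁻¹.
After decay, C = 54.64 × e^(−kt) = 54.64 × 0.9107 = 49.77 mg/L.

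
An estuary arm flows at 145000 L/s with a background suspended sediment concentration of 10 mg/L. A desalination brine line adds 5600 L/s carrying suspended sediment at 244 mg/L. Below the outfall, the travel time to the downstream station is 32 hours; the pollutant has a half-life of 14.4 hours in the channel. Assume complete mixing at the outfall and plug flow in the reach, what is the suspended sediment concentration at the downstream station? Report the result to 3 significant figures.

After mixing, C = (145000·10.00 + 5600·244.0) / 150600 = 2816000/150600 = 18.70 mg/L.
Half-life 14.4 h → k = ln 2 / 14.4 = 0.04814 h⁻¹ = 1.155 d⁻¹.
First-order decay: C = 18.70·exp(−k·t) = 18.70·0.2143 = 4.008 mg/L.

4.01 mg/L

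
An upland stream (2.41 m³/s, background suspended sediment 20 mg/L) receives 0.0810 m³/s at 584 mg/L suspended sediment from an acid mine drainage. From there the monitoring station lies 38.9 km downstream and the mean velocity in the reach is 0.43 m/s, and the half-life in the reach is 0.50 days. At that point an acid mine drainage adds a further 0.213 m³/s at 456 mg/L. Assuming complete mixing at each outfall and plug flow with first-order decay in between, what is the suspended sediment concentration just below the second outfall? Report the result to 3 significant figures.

Flow-weighted average: C = (2.410·20.00 + 0.08100·584.0) / 2.491 = 95.50/2.491 = 38.34 mg/L; combined flow 2.491 m³/s.
Travel time t = 38.9·1000 / 0.43 = 90470 s = 25.13 h.
Half-life 0.50 d → k = ln 2 / 0.50 = 1.386 d⁻¹.
Applying C = C₀e^(−kt): 38.34 × 0.2342 = 8.980 mg/L.
At the second outfall, C = (2.491·8.980 + 0.2130·456.0) / (2.491 + 0.2130) = 44.19 mg/L.

44.2 mg/L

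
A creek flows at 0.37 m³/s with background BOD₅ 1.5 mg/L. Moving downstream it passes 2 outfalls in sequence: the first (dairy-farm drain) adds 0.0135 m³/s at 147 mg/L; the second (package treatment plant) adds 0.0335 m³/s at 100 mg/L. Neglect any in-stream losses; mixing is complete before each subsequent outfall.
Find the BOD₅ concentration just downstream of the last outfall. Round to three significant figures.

After outfall 1: Q = 0.3700 + 0.01350 = 0.3835 m³/s; C = (0.3700·1.500 + 0.01350·147.0)/0.3835 = 6.622 mg/L.
After outfall 2: Q = 0.3835 + 0.03350 = 0.4170 m³/s; C = (0.3835·6.622 + 0.03350·100.0)/0.4170 = 14.12 mg/L.

14.1 mg/L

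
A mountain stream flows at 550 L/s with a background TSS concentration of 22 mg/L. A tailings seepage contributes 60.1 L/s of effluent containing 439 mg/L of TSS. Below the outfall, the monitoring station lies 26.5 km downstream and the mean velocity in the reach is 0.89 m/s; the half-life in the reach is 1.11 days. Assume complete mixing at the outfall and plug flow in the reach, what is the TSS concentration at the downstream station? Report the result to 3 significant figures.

Mass balance: C = (550.0·22.00 + 60.10·439.0) / 610.1 = 38480/610.1 = 63.08 mg/L.
Travel time t = 26.5·1000 / 0.89 = 29780 s = 8.271 h.
Half-life 1.11 d → k = ln 2 / 1.11 = 0.6245 d⁻¹.
Applying C = C₀e^(−kt): 63.08 × 0.8064 = 50.86 mg/L.

50.9 mg/L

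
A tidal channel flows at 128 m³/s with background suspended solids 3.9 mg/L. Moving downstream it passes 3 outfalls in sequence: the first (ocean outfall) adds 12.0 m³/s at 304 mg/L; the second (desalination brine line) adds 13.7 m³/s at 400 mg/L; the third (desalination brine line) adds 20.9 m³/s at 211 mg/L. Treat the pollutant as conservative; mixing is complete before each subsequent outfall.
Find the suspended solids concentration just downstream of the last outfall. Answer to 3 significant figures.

80.4 mg/L

Outfall 1: combined Q = 140.0 m³/s; C = (128.0·3.900 + 12.00·304.0)/140.0 = 29.62 mg/L.
Outfall 2: combined Q = 153.7 m³/s; C = (140.0·29.62 + 13.70·400.0)/153.7 = 62.64 mg/L.
Outfall 3: combined Q = 174.6 m³/s; C = (153.7·62.64 + 20.90·211.0)/174.6 = 80.40 mg/L.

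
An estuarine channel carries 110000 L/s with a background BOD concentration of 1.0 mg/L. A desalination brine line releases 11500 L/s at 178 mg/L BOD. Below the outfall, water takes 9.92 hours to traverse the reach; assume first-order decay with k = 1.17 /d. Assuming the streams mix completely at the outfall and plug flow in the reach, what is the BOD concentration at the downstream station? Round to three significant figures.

10.9 mg/L

Conservation of mass: C = (110000·1.000 + 11500·178.0) / 121500 = 2157000/121500 = 17.75 mg/L.
After decay, C = 17.75 × e^(−kt) = 17.75 × 0.6166 = 10.95 mg/L.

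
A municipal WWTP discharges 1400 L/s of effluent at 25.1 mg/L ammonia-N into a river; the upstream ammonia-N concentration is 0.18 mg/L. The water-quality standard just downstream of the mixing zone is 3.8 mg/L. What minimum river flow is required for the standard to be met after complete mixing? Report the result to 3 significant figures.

8240 L/s

Set C_mix = 3.8: (Q·0.1800 + 1400·25.10) / (Q + 1400) = 3.8
→ Q = 1400·(25.10 − 3.8)/(3.8 − 0.1800) = 8238 L/s.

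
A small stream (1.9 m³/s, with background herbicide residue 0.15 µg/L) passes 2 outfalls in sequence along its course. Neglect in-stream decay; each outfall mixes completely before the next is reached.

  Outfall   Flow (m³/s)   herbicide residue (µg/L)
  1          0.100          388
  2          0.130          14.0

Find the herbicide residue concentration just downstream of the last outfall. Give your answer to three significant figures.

After outfall 1: Q = 1.900 + 0.1000 = 2.000 m³/s; C = (1.900·0.1500 + 0.1000·388.0)/2.000 = 19.54 µg/L.
After outfall 2: Q = 2.000 + 0.1300 = 2.130 m³/s; C = (2.000·19.54 + 0.1300·14.00)/2.130 = 19.20 µg/L.

19.2 µg/L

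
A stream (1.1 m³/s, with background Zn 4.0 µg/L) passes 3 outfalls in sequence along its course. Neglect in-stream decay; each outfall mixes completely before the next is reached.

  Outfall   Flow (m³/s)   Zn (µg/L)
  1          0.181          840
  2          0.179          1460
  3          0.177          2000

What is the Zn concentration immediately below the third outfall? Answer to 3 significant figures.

Below outfall 1: Q → 1.281 m³/s, C = (1.100·4.000 + 0.1810·840.0)/1.281 = 122.1 µg/L.
Below outfall 2: Q → 1.460 m³/s, C = (1.281·122.1 + 0.1790·1460)/1.460 = 286.2 µg/L.
Below outfall 3: Q → 1.637 m³/s, C = (1.460·286.2 + 0.1770·2000)/1.637 = 471.5 µg/L.

471 µg/L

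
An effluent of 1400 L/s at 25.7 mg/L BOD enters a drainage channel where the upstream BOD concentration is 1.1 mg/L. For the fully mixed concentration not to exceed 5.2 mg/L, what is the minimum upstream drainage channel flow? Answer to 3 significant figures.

7000 L/s

Set C_mix = 5.2: (Q·1.100 + 1400·25.70) / (Q + 1400) = 5.2
→ Q = 1400·(25.70 − 5.2)/(5.2 − 1.100) = 7000 L/s.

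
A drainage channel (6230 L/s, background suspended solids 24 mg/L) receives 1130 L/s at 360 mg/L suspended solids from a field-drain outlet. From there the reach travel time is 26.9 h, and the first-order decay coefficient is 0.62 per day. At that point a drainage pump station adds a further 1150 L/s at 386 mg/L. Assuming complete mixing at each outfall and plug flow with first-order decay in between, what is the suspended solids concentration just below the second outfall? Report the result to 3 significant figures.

84.8 mg/L

Conservation of mass: C = (6230·24.00 + 1130·360.0) / 7360 = 556300/7360 = 75.59 mg/L; combined flow 7360 L/s.
Decay over the reach: 75.59·exp(−kt) = 75.59·0.4991 = 37.73 mg/L.
Second outfall: C = (7360·37.73 + 1150·386.0)/8510 = 84.79 mg/L.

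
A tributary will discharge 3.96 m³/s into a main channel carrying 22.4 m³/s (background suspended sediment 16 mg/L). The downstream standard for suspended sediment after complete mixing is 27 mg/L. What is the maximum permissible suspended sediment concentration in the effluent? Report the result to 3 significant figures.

At the limit, (Qr·Cr + Qe·Cₑ)/(Qr + Qe) = 27:
Cₑ = (26.36·27 − 22.40·16.00) / 3.960 = 89.22 mg/L.

89.2 mg/L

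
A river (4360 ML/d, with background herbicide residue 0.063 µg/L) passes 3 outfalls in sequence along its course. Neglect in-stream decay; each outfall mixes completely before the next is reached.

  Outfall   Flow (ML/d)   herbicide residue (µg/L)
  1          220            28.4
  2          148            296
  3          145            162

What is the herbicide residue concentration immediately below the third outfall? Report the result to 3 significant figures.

15.1 µg/L

Outfall 1: combined Q = 4580 ML/d; C = (4360·0.06300 + 220.0·28.40)/4580 = 1.424 µg/L.
Outfall 2: combined Q = 4728 ML/d; C = (4580·1.424 + 148.0·296.0)/4728 = 10.65 µg/L.
Outfall 3: combined Q = 4873 ML/d; C = (4728·10.65 + 145.0·162.0)/4873 = 15.15 µg/L.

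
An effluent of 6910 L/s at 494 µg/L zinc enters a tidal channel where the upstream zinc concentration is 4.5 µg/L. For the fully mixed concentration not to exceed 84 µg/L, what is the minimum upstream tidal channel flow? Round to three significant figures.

Set C_mix = 84: (Q·4.500 + 6910·494.0) / (Q + 6910) = 84
→ Q = 6910·(494.0 − 84)/(84 − 4.500) = 35640 L/s.

35600 L/s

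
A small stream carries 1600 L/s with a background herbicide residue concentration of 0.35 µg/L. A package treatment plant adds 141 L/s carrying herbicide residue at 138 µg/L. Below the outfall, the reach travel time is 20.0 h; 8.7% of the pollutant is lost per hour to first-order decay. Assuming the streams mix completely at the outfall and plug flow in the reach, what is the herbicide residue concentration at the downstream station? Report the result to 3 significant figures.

Mixed concentration C = ΣQC/ΣQ = (1600·0.3500 + 141.0·138.0) / 1741 = 20020/1741 = 11.50 µg/L.
8.7%/h lost → k = −ln(1 − 0.087) = 0.09102 h⁻¹.
After decay, C = 11.50 × e^(−kt) = 11.50 × 0.1620 = 1.862 µg/L.

1.86 µg/L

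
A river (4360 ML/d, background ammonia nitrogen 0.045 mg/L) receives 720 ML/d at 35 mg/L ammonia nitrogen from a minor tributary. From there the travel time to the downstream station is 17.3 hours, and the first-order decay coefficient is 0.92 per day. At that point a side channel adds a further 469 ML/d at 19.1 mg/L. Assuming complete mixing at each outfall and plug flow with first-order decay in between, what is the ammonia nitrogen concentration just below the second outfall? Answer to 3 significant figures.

3.97 mg/L

Conservation of mass: C = (4360·0.04500 + 720.0·35.00) / 5080 = 25400/5080 = 4.999 mg/L; combined flow 5080 ML/d.
Applying C = C₀e^(−kt): 4.999 × 0.5152 = 2.576 mg/L.
At the second outfall, C = (5080·2.576 + 469.0·19.10) / (5080 + 469.0) = 3.972 mg/L.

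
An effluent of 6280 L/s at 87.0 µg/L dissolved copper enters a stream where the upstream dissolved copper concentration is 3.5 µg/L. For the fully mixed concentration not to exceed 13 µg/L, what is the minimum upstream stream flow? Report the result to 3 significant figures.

48900 L/s

Set C_mix = 13: (Q·3.500 + 6280·87.00) / (Q + 6280) = 13
→ Q = 6280·(87.00 − 13)/(13 − 3.500) = 48920 L/s.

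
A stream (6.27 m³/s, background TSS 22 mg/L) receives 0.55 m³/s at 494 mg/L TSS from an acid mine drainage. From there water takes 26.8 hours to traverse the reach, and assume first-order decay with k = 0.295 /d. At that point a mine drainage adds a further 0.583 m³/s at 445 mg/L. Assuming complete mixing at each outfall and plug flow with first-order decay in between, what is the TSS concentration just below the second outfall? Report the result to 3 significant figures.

Mixed concentration C = ΣQC/ΣQ = (6.270·22.00 + 0.5500·494.0) / 6.820 = 409.6/6.820 = 60.06 mg/L; combined flow 6.820 m³/s.
After decay, C = 60.06 × e^(−kt) = 60.06 × 0.7193 = 43.21 mg/L.
At the second outfall, C = (6.820·43.21 + 0.5830·445.0) / (6.820 + 0.5830) = 74.85 mg/L.

74.8 mg/L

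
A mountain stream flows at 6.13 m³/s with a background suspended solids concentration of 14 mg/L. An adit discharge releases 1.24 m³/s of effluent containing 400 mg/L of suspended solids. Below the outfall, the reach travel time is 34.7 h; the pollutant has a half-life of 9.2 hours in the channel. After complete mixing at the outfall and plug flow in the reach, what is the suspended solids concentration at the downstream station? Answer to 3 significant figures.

5.78 mg/L

Conservation of mass: C = (6.130·14.00 + 1.240·400.0) / 7.370 = 581.8/7.370 = 78.94 mg/L.
Half-life 9.2 h → k = ln 2 / 9.2 = 0.07534 h⁻¹ = 1.808 d⁻¹.
First-order decay: C = 78.94·exp(−k·t) = 78.94·0.07321 = 5.780 mg/L.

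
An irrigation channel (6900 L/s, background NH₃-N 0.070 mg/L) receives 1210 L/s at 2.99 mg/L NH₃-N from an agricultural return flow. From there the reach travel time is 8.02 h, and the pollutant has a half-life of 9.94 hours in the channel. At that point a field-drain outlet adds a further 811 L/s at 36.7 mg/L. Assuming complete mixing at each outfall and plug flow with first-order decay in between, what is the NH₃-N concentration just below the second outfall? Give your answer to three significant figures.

3.60 mg/L

After mixing, C = (6900·0.07000 + 1210·2.990) / 8110 = 4101/8110 = 0.5057 mg/L; combined flow 8110 L/s.
Half-life 9.94 h → k = ln 2 / 9.94 = 0.06973 h⁻¹ = 1.674 d⁻¹.
First-order decay: C = 0.5057·exp(−k·t) = 0.5057·0.5716 = 0.2891 mg/L.
At the second outfall, C = (8110·0.2891 + 811.0·36.70) / (8110 + 811.0) = 3.599 mg/L.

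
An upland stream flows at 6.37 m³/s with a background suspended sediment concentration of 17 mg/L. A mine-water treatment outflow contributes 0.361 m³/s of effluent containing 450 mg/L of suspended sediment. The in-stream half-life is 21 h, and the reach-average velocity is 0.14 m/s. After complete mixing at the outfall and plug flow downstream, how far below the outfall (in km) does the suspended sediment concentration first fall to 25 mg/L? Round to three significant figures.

7.26 km

Flow-weighted average: C = (6.370·17.00 + 0.3610·450.0) / 6.731 = 270.7/6.731 = 40.22 mg/L.
Half-life 21 h → k = ln 2 / 21 = 0.03301 h⁻¹ = 0.7922 d⁻¹.
Set 40.22·exp(−k·t) = 25 → t = ln(40.22/25)/k = 51870 s = 14.41 h.
Distance = v·t = 0.14·51870 = 7262 m = 7.262 km.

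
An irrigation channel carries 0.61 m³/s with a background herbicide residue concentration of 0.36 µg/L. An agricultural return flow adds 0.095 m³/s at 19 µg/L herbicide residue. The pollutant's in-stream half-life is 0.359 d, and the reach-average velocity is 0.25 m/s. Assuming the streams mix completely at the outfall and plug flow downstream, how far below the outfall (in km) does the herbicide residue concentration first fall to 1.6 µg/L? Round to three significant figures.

6.54 km

Flow-weighted average: C = (0.6100·0.3600 + 0.09500·19.00) / 0.7050 = 2.025/0.7050 = 2.872 µg/L.
Half-life 0.359 d → k = ln 2 / 0.359 = 1.931 d⁻¹.
Set 2.872·exp(−k·t) = 1.6 → t = ln(2.872/1.6)/k = 26170 s = 7.271 h.
Distance = v·t = 0.25·26170 = 6544 m = 6.544 km.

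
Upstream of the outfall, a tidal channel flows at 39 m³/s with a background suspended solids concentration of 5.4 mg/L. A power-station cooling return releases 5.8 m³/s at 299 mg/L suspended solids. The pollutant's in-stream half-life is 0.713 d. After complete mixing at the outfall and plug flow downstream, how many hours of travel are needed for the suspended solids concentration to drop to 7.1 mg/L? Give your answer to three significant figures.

Mixed concentration C = ΣQC/ΣQ = (39.00·5.400 + 5.800·299.0) / 44.80 = 1945/44.80 = 43.41 mg/L.
Half-life 0.713 d → k = ln 2 / 0.713 = 0.9722 d⁻¹.
43.41·exp(−k·t) = 7.1 → t = ln(43.41/7.1)/k = 160900 s = 44.70 h.

44.7 h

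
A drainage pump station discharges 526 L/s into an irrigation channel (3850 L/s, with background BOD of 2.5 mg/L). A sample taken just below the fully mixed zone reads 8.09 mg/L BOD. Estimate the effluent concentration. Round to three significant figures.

49.0 mg/L

Mass balance: 3850·2.500 + 526.0·Cₑ = 4376·8.090
→ Cₑ = (4376·8.090 − 3850·2.500) / 526.0 = 49.01 mg/L.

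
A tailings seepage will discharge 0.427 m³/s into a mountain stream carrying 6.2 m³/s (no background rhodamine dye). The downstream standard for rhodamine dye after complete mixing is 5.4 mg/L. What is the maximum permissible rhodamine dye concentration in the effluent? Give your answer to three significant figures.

83.8 mg/L

At the limit, (Qr·Cr + Qe·Cₑ)/(Qr + Qe) = 5.4:
Cₑ = (6.627·5.4 − 6.200·0) / 0.4270 = 83.81 mg/L.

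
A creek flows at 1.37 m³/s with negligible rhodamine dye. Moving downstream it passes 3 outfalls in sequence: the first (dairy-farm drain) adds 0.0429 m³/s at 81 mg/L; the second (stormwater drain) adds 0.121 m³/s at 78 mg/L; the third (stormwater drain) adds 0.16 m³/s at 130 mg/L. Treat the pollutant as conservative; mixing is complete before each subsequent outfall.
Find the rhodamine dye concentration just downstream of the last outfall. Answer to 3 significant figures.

After outfall 1: Q = 1.370 + 0.04290 = 1.413 m³/s; C = (1.370·0 + 0.04290·81.00)/1.413 = 2.459 mg/L.
After outfall 2: Q = 1.413 + 0.1210 = 1.534 m³/s; C = (1.413·2.459 + 0.1210·78.00)/1.534 = 8.418 mg/L.
After outfall 3: Q = 1.534 + 0.1600 = 1.694 m³/s; C = (1.534·8.418 + 0.1600·130.0)/1.694 = 19.90 mg/L.

19.9 mg/L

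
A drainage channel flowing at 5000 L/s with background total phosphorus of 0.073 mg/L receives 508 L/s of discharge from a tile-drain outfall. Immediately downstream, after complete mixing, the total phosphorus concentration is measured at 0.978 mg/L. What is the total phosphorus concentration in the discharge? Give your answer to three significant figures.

Mass balance: 5000·0.07300 + 508.0·Cₑ = 5508·0.9780
→ Cₑ = (5508·0.9780 − 5000·0.07300) / 508.0 = 9.885 mg/L.

9.89 mg/L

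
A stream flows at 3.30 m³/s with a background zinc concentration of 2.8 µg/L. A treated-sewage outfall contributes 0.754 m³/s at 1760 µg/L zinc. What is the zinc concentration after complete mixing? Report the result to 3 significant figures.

Conservation of mass: C = (3.300·2.800 + 0.7540·1760) / 4.054 = 1336/4.054 = 329.6 µg/L.

330 µg/L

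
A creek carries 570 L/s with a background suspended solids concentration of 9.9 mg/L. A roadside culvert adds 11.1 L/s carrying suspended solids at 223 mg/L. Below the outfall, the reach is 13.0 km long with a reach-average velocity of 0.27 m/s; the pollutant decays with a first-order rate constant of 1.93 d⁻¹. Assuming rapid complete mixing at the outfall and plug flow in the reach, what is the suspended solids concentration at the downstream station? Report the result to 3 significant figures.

4.77 mg/L

Mixed concentration C = ΣQC/ΣQ = (570.0·9.900 + 11.10·223.0) / 581.1 = 8118/581.1 = 13.97 mg/L.
Travel time t = 13.0·1000 / 0.27 = 48150 s = 13.37 h.
After decay, C = 13.97 × e^(−kt) = 13.97 × 0.3411 = 4.766 mg/L.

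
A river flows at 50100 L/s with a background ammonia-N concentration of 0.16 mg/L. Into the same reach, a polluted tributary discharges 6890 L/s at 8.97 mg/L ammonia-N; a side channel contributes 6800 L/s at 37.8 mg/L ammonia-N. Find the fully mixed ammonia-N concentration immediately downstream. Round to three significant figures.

5.12 mg/L

Conservation of mass: C = (50100·0.1600 + 6890·8.970 + 6800·37.80) / 63790 = 326900/63790 = 5.124 mg/L.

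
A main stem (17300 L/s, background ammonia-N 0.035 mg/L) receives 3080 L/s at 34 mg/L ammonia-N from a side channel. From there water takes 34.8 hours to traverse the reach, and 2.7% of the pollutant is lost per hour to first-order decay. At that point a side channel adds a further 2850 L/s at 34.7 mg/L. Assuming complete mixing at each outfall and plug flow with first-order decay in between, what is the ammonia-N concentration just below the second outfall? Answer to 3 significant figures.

6.01 mg/L

Conservation of mass: C = (17300·0.03500 + 3080·34.00) / 20380 = 105300/20380 = 5.168 mg/L; combined flow 20380 L/s.
2.7%/h lost → k = −ln(1 − 0.027) = 0.02737 h⁻¹.
Decay over the reach: 5.168·exp(−kt) = 5.168·0.3858 = 1.994 mg/L.
At the second outfall, C = (20380·1.994 + 2850·34.70) / (20380 + 2850) = 6.006 mg/L.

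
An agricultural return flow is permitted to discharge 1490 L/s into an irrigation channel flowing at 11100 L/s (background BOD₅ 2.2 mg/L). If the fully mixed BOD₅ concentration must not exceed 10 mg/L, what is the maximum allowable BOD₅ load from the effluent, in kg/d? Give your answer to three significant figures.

8770 kg/d

Mass balance at the limit: 11100·2.200 + 1490·Cₑ = 12590·10 → Cₑ = 68.11 mg/L.
1490 L/s = 1.490 m³/s. Load = 1.490 m³/s × 68.11 g/m³ × 86 400 s/d = 8768 kg/d.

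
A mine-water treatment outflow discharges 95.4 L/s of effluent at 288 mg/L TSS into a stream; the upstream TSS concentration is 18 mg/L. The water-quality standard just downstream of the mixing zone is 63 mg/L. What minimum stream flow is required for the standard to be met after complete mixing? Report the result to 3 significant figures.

477 L/s

Set C_mix = 63: (Q·18.00 + 95.40·288.0) / (Q + 95.40) = 63
→ Q = 95.40·(288.0 − 63)/(63 − 18.00) = 477.0 L/s.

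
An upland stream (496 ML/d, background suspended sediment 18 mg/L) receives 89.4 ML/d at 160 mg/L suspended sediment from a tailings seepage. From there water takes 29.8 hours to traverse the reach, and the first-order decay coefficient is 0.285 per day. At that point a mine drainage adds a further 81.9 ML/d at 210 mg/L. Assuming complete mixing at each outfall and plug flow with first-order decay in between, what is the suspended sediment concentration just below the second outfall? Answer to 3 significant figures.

Flow-weighted average: C = (496.0·18.00 + 89.40·160.0) / 585.4 = 23230/585.4 = 39.69 mg/L; combined flow 585.4 ML/d.
Applying C = C₀e^(−kt): 39.69 × 0.7020 = 27.86 mg/L.
Second outfall: C = (585.4·27.86 + 81.90·210.0)/667.3 = 50.21 mg/L.

50.2 mg/L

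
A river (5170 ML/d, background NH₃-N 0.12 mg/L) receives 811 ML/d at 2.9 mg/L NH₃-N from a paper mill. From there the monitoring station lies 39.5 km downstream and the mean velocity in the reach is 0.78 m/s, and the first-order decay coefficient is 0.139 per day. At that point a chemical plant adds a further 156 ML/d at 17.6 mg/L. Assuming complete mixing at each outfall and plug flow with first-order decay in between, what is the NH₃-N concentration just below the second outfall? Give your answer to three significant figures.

0.894 mg/L

Conservation of mass: C = (5170·0.1200 + 811.0·2.900) / 5981 = 2972/5981 = 0.4970 mg/L; combined flow 5981 ML/d.
Travel time t = 39.5·1000 / 0.78 = 50640 s = 14.07 h.
After decay, C = 0.4970 × e^(−kt) = 0.4970 × 0.9218 = 0.4581 mg/L.
At the second outfall, C = (5981·0.4581 + 156.0·17.60) / (5981 + 156.0) = 0.8938 mg/L.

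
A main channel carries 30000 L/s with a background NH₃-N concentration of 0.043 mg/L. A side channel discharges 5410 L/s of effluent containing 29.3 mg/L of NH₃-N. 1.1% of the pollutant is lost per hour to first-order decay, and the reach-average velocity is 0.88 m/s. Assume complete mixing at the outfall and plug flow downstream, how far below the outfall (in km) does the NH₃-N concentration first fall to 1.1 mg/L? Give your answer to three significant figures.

404 km

Conservation of mass: C = (30000·0.04300 + 5410·29.30) / 35410 = 159800/35410 = 4.513 mg/L.
1.1%/h lost → k = −ln(1 − 0.011) = 0.01106 h⁻¹.
Set 4.513·exp(−k·t) = 1.1 → t = ln(4.513/1.1)/k = 459400 s = 127.6 h.
Distance = v·t = 0.88·459400 = 404300 m = 404.3 km.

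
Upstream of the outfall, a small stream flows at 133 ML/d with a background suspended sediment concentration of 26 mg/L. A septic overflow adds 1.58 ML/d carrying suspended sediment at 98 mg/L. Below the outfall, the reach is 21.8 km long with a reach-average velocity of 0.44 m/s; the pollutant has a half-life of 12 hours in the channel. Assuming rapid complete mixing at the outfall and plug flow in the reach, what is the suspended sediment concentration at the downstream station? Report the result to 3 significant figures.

Conservation of mass: C = (133.0·26.00 + 1.580·98.00) / 134.6 = 3613/134.6 = 26.85 mg/L.
Travel time t = 21.8·1000 / 0.44 = 49550 s = 13.76 h.
Half-life 12 h → k = ln 2 / 12 = 0.05776 h⁻¹ = 1.386 d⁻¹.
First-order decay: C = 26.85·exp(−k·t) = 26.85·0.4516 = 12.12 mg/L.

12.1 mg/L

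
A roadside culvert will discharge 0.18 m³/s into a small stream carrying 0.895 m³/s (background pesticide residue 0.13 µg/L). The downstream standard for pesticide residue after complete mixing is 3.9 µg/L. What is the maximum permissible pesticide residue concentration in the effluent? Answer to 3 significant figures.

22.6 µg/L

At the limit, (Qr·Cr + Qe·Cₑ)/(Qr + Qe) = 3.9:
Cₑ = (1.075·3.9 − 0.8950·0.1300) / 0.1800 = 22.65 µg/L.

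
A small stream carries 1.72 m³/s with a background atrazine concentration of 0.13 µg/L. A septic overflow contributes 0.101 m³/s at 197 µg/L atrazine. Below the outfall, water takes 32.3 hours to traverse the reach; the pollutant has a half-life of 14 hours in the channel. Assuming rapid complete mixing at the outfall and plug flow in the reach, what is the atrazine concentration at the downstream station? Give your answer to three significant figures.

2.23 µg/L

Mass balance: C = (1.720·0.1300 + 0.1010·197.0) / 1.821 = 20.12/1.821 = 11.05 µg/L.
Half-life 14 h → k = ln 2 / 14 = 0.04951 h⁻¹ = 1.188 d⁻¹.
Decay over the reach: 11.05·exp(−kt) = 11.05·0.2021 = 2.233 µg/L.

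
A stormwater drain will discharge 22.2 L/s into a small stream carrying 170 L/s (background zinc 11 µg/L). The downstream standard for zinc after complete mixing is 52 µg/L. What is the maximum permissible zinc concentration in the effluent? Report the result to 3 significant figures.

366 µg/L

At the limit, (Qr·Cr + Qe·Cₑ)/(Qr + Qe) = 52:
Cₑ = (192.2·52 − 170.0·11.00) / 22.20 = 366.0 µg/L.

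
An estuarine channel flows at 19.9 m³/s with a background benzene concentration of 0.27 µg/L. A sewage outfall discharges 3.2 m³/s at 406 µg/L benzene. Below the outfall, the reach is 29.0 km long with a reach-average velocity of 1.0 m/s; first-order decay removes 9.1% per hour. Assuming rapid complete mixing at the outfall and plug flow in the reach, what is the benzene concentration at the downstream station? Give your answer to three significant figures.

Conservation of mass: C = (19.90·0.2700 + 3.200·406.0) / 23.10 = 1305/23.10 = 56.48 µg/L.
Travel time t = 29.0·1000 / 1.0 = 29000 s = 8.056 h.
9.1%/h lost → k = −ln(1 − 0.091) = 0.09541 h⁻¹.
After decay, C = 56.48 × e^(−kt) = 56.48 × 0.4637 = 26.19 µg/L.

26.2 µg/L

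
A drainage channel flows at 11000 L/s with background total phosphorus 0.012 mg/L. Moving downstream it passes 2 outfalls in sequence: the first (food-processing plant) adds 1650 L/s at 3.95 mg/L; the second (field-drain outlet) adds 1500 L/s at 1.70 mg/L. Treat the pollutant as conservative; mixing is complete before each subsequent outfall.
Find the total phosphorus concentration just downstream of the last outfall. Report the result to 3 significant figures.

After outfall 1: Q = 11000 + 1650 = 12650 L/s; C = (11000·0.01200 + 1650·3.950)/12650 = 0.5257 mg/L.
After outfall 2: Q = 12650 + 1500 = 14150 L/s; C = (12650·0.5257 + 1500·1.700)/14150 = 0.6501 mg/L.

0.650 mg/L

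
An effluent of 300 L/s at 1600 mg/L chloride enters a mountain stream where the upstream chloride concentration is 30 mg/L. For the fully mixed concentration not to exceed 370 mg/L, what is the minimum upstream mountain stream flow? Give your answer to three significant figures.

Set C_mix = 370: (Q·30.00 + 300.0·1600) / (Q + 300.0) = 370
→ Q = 300.0·(1600 − 370)/(370 − 30.00) = 1085 L/s.

1090 L/s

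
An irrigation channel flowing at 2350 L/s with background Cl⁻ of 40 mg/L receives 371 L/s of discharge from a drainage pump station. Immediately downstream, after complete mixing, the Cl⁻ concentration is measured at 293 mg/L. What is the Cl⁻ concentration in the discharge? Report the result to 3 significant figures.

1900 mg/L

Mass balance: 2350·40.00 + 371.0·Cₑ = 2721·293.0
→ Cₑ = (2721·293.0 − 2350·40.00) / 371.0 = 1896 mg/L.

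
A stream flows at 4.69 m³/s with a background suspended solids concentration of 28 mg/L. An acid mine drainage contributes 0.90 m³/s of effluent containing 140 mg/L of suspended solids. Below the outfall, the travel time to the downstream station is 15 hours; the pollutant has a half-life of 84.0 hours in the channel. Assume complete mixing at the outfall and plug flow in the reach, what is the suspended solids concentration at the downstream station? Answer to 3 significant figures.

40.7 mg/L

Conservation of mass: C = (4.690·28.00 + 0.9000·140.0) / 5.590 = 257.3/5.590 = 46.03 mg/L.
Half-life 84.0 h → k = ln 2 / 84.0 = 0.008252 h⁻¹ = 0.1980 d⁻¹.
First-order decay: C = 46.03·exp(−k·t) = 46.03·0.8836 = 40.67 mg/L.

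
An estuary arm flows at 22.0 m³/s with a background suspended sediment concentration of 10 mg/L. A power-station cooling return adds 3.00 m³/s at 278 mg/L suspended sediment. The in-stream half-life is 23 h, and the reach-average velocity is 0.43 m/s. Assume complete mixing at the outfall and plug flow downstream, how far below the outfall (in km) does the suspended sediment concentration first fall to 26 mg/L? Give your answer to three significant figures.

Mass balance: C = (22.00·10.00 + 3.000·278.0) / 25.00 = 1054/25.00 = 42.16 mg/L.
Half-life 23 h → k = ln 2 / 23 = 0.03014 h⁻¹ = 0.7233 d⁻¹.
Set 42.16·exp(−k·t) = 26 → t = ln(42.16/26)/k = 57740 s = 16.04 h.
Distance = v·t = 0.43·57740 = 24830 m = 24.83 km.

24.8 km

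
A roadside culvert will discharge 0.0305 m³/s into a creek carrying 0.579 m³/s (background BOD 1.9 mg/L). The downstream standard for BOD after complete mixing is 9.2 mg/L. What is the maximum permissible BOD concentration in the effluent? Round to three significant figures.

148 mg/L

At the limit, (Qr·Cr + Qe·Cₑ)/(Qr + Qe) = 9.2:
Cₑ = (0.6095·9.2 − 0.5790·1.900) / 0.03050 = 147.8 mg/L.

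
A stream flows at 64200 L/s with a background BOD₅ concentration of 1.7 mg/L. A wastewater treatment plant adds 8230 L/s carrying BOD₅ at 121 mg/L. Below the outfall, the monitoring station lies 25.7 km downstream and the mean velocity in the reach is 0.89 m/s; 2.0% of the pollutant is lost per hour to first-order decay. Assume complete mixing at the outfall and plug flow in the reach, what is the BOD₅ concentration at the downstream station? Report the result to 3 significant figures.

13.0 mg/L

Mass balance: C = (64200·1.700 + 8230·121.0) / 72430 = 1105000/72430 = 15.26 mg/L.
Travel time t = 25.7·1000 / 0.89 = 28880 s = 8.021 h.
2.0%/h lost → k = −ln(1 − 0.02) = 0.02020 h⁻¹.
After decay, C = 15.26 × e^(−kt) = 15.26 × 0.8504 = 12.97 mg/L.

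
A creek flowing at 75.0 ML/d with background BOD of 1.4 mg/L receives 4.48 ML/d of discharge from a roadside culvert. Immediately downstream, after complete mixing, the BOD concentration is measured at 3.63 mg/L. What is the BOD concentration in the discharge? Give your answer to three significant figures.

41.0 mg/L

Mass balance: 75.00·1.400 + 4.480·Cₑ = 79.48·3.630
→ Cₑ = (79.48·3.630 − 75.00·1.400) / 4.480 = 40.96 mg/L.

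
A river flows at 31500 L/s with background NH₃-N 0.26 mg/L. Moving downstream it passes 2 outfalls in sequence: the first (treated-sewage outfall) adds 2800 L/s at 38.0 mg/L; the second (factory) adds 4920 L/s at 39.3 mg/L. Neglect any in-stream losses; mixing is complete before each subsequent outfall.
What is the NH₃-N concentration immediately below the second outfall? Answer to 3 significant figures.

Outfall 1: combined Q = 34300 L/s; C = (31500·0.2600 + 2800·38.00)/34300 = 3.341 mg/L.
Outfall 2: combined Q = 39220 L/s; C = (34300·3.341 + 4920·39.30)/39220 = 7.852 mg/L.

7.85 mg/L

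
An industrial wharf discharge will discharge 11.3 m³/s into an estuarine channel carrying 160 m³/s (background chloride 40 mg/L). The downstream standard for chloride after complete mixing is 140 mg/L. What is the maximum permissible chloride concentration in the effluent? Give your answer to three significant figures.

1560 mg/L

At the limit, (Qr·Cr + Qe·Cₑ)/(Qr + Qe) = 140:
Cₑ = (171.3·140 − 160.0·40.00) / 11.30 = 1556 mg/L.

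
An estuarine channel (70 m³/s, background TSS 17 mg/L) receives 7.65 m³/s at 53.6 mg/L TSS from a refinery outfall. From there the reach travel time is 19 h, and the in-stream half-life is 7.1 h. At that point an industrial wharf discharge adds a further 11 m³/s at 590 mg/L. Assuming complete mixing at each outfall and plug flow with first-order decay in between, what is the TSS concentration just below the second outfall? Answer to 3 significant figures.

Mass balance: C = (70.00·17.00 + 7.650·53.60) / 77.65 = 1600/77.65 = 20.61 mg/L; combined flow 77.65 m³/s.
Half-life 7.1 h → k = ln 2 / 7.1 = 0.09763 h⁻¹ = 2.343 d⁻¹.
Decay over the reach: 20.61·exp(−kt) = 20.61·0.1565 = 3.224 mg/L.
Second outfall: C = (77.65·3.224 + 11.00·590.0)/88.65 = 76.03 mg/L.

76.0 mg/L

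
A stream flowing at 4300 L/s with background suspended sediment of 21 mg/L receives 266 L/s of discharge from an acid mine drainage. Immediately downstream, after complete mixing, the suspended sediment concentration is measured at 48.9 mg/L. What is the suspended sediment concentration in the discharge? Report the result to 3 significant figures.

500 mg/L

Mass balance: 4300·21.00 + 266.0·Cₑ = 4566·48.90
→ Cₑ = (4566·48.90 − 4300·21.00) / 266.0 = 499.9 mg/L.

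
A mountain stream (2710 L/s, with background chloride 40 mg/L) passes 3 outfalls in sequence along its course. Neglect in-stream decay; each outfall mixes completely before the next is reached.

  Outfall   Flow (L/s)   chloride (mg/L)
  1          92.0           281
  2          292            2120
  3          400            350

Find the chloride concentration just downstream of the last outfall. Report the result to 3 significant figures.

Outfall 1: combined Q = 2802 L/s; C = (2710·40.00 + 92.00·281.0)/2802 = 47.91 mg/L.
Outfall 2: combined Q = 3094 L/s; C = (2802·47.91 + 292.0·2120)/3094 = 243.5 mg/L.
Outfall 3: combined Q = 3494 L/s; C = (3094·243.5 + 400.0·350.0)/3494 = 255.7 mg/L.

256 mg/L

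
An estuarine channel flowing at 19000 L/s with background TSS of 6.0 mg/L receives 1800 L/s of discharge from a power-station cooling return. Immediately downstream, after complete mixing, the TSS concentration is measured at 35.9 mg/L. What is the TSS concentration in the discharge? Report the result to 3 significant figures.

Mass balance: 19000·6.000 + 1800·Cₑ = 20800·35.90
→ Cₑ = (20800·35.90 − 19000·6.000) / 1800 = 351.5 mg/L.

352 mg/L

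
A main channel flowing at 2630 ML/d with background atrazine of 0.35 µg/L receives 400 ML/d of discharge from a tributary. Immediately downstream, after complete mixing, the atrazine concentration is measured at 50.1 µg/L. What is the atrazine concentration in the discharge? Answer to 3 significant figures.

377 µg/L

Mass balance: 2630·0.3500 + 400.0·Cₑ = 3030·50.10
→ Cₑ = (3030·50.10 − 2630·0.3500) / 400.0 = 377.2 µg/L.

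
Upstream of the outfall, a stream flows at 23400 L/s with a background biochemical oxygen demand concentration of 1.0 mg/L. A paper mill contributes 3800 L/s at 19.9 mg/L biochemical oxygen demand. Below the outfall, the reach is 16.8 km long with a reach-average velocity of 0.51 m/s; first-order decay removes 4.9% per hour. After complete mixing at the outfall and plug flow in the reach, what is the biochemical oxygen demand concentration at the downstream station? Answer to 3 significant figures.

2.30 mg/L

Mass balance: C = (23400·1.000 + 3800·19.90) / 27200 = 99020/27200 = 3.640 mg/L.
Travel time t = 16.8·1000 / 0.51 = 32940 s = 9.150 h.
4.9%/h lost → k = −ln(1 − 0.049) = 0.05024 h⁻¹.
First-order decay: C = 3.640·exp(−k·t) = 3.640·0.6315 = 2.299 mg/L.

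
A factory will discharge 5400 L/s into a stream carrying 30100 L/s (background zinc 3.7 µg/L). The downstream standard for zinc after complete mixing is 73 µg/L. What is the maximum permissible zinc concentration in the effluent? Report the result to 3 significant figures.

At the limit, (Qr·Cr + Qe·Cₑ)/(Qr + Qe) = 73:
Cₑ = (35500·73 − 30100·3.700) / 5400 = 459.3 µg/L.

459 µg/L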